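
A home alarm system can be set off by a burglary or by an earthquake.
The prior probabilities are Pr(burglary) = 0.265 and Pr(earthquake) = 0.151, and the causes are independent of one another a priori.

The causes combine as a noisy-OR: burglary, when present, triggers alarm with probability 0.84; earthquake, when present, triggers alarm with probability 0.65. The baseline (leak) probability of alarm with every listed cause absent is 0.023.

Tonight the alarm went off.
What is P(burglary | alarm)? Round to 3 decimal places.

P(burglary | alarm) ≈ 0.723

Under noisy-OR, P(alarm | causes) = 1 − (1−0.023)·∏(1−qᵢ) over the active causes.
By total probability over the 4 (burglary, earthquake) configurations:
  P(alarm) = 0.023*0.735*0.849 + 0.65805*0.735*0.151 + 0.84368*0.265*0.849 + 0.945288*0.265*0.151
        = 0.014352 + 0.073034 + 0.189815 + 0.037826 = 0.315027
The terms with burglary present sum to 0.227641, so
  P(burglary | alarm) = 0.227641 / 0.315027 ≈ 0.723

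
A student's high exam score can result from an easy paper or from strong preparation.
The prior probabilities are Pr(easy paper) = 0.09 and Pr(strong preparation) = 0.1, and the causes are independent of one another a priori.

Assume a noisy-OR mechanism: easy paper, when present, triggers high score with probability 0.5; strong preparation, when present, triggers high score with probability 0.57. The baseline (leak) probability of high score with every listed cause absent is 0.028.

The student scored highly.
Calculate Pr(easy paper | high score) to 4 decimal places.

Pr(easy paper | high score) ≈ 0.3911

Under noisy-OR, P(high score | causes) = 1 − (1−0.028)·∏(1−qᵢ) over the active causes.
By total probability over the 4 (easy paper, strong preparation) configurations:
  P(high score) = 0.028*0.91*0.9 + 0.58204*0.91*0.1 + 0.514*0.09*0.9 + 0.79102*0.09*0.1
        = 0.022932 + 0.052966 + 0.041634 + 0.007119 = 0.124651
Configurations with easy paper contribute 0.048753, so
  P(easy paper | high score) = 0.048753 / 0.124651 ≈ 0.3911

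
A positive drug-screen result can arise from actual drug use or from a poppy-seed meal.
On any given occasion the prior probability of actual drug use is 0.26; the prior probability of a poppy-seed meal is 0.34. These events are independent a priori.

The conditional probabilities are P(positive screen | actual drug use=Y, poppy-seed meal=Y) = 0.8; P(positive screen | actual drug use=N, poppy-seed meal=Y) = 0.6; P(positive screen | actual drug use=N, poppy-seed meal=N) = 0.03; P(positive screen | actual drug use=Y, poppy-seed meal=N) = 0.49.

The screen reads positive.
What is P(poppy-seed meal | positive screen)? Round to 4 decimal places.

P(positive screen) = 0.03·0.74·0.66 + 0.6·0.74·0.34 + 0.49·0.26·0.66 + 0.8·0.26·0.34 = 0.014652 + 0.150960 + 0.084084 + 0.070720 = 0.320416
Of this, 0.221680 comes from 0.150960 + 0.070720 (the poppy-seed meal=true cases).
So P(poppy-seed meal | positive screen) = 0.221680/0.320416 ≈ 0.6919.

P(poppy-seed meal | positive screen) ≈ 0.6919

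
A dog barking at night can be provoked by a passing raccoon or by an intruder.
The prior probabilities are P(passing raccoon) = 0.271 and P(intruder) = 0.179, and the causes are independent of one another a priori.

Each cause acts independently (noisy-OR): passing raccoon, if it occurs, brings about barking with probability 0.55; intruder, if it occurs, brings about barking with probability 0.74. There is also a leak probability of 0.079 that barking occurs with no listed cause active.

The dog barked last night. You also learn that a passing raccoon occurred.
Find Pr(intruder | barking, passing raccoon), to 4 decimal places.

Under noisy-OR, P(barking | causes) = 1 − (1−0.079)·∏(1−qᵢ) over the active causes.
For the numerator, keep only intruder=true terms: 0.892243·0.179 = 0.159711
Denominator P(barking | passing raccoon): 0.58555·0.821 + 0.892243·0.179 = 0.640448
P(intruder | barking, passing raccoon) = 0.159711/0.640448 ≈ 0.2494

Pr(intruder | barking, passing raccoon) ≈ 0.2494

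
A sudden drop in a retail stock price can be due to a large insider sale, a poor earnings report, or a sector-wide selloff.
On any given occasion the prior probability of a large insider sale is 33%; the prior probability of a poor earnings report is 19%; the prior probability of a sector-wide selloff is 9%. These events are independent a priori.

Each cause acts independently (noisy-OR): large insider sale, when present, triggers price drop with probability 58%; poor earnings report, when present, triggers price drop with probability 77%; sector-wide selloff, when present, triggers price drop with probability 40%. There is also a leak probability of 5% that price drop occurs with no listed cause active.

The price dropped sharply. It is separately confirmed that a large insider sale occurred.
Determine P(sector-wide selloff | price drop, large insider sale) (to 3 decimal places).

Under noisy-OR, P(price drop | causes) = 1 − (1−0.05)·∏(1−qᵢ) over the active causes.
By total probability over the 4 (poor earnings report, sector-wide selloff) configurations:
  P(price drop | large insider sale) = 0.601·0.81·0.91 + 0.7606·0.81·0.09 + 0.90823·0.19·0.91 + 0.944938·0.19·0.09
        = 0.442997 + 0.055448 + 0.157033 + 0.016158 = 0.671636
The terms with sector-wide selloff present sum to 0.071606, so
  P(sector-wide selloff | price drop, large insider sale) = 0.071606 / 0.671636 ≈ 0.107

P(sector-wide selloff | price drop, large insider sale) ≈ 0.107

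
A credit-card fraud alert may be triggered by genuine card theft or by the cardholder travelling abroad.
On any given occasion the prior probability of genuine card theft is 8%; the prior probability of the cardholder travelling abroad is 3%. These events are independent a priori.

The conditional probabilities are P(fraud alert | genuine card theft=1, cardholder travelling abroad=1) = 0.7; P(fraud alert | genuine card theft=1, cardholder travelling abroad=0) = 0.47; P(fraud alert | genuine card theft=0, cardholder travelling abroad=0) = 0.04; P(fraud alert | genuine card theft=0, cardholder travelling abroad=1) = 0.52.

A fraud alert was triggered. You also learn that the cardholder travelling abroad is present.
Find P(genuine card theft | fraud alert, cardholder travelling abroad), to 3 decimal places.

Numerator (weight on configurations with genuine card theft): 0.7*0.08 = 0.056000
Denominator P(fraud alert | cardholder travelling abroad): 0.52*0.92 + 0.7*0.08 = 0.534400
Posterior = 0.056000 / 0.534400 ≈ 0.105

P(genuine card theft | fraud alert, cardholder travelling abroad) ≈ 0.105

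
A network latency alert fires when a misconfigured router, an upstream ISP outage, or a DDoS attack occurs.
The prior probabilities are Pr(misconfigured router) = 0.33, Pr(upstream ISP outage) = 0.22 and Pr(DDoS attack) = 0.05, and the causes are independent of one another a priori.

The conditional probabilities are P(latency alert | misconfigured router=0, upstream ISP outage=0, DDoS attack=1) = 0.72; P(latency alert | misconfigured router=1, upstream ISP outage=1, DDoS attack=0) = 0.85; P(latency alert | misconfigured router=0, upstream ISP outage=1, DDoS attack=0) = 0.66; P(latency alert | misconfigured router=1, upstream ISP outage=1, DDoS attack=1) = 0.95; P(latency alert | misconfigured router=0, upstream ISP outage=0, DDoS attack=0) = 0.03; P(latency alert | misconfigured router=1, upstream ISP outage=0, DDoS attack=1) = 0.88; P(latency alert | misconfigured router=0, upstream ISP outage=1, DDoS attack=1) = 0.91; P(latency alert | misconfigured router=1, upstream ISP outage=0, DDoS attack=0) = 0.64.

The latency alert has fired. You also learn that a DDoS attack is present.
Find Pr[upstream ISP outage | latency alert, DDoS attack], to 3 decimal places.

For the numerator, keep only upstream ISP outage=true terms: 0.134134 + 0.068970 = 0.203104
The normalizing constant is 0.72·0.67·0.78 + 0.91·0.67·0.22 + 0.88·0.33·0.78 + 0.95·0.33·0.22 = 0.805888
Posterior = 0.203104 / 0.805888 ≈ 0.252

Pr[upstream ISP outage | latency alert, DDoS attack] ≈ 0.252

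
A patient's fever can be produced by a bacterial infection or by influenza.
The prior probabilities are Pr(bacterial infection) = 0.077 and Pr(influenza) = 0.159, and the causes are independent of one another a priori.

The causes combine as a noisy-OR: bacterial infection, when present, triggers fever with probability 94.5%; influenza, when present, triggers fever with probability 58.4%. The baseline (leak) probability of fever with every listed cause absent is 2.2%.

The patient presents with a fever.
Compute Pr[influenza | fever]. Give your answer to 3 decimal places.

Pr[influenza | fever] ≈ 0.558

Under noisy-OR, P(fever | causes) = 1 − (1−0.022)·∏(1−qᵢ) over the active causes.
Weight on influenza=true, given the evidence: 0.087049 + 0.011969 = 0.099018
The normalizing constant is 0.022×0.923×0.841 + 0.593152×0.923×0.159 + 0.94621×0.077×0.841 + 0.977623×0.077×0.159 = 0.177369
Posterior = 0.099018 / 0.177369 ≈ 0.558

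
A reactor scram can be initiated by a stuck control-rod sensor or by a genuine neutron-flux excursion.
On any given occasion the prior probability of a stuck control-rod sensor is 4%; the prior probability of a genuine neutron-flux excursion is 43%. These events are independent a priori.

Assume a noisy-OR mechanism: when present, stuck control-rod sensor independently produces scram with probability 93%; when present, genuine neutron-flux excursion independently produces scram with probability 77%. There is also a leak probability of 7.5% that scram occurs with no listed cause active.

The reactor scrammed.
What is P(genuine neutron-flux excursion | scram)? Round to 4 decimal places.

P(genuine neutron-flux excursion | scram) ≈ 0.8457

Under noisy-OR, P(scram | causes) = 1 − (1−0.075)·∏(1−qᵢ) over the active causes.
P(scram) = 0.075·0.96·0.57 + 0.78725·0.96·0.43 + 0.93525·0.04·0.57 + 0.985108·0.04·0.43 = 0.041040 + 0.324977 + 0.021324 + 0.016944 = 0.404285
The genuine neutron-flux excursion-present share is 0.324977 + 0.016944 = 0.341921.
Hence the posterior is 0.341921/0.404285 ≈ 0.8457.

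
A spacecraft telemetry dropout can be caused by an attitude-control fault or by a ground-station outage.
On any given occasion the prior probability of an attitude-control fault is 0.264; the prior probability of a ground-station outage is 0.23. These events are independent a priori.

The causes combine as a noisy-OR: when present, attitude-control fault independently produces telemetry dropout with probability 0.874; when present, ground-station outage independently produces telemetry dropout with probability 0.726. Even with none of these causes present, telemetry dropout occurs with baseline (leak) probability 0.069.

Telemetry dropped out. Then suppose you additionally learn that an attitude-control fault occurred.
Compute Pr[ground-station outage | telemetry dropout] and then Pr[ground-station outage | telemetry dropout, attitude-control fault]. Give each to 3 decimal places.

Pr[ground-station outage | telemetry dropout] ≈ 0.458; Pr[ground-station outage | telemetry dropout, attitude-control fault] ≈ 0.247

Under noisy-OR, P(telemetry dropout | causes) = 1 − (1−0.069)·∏(1−qᵢ) over the active causes.
P(telemetry dropout) = 0.069×0.736×0.77 + 0.744906×0.736×0.23 + 0.882694×0.264×0.77 + 0.967858×0.264×0.23 = 0.039104 + 0.126098 + 0.179434 + 0.058768 = 0.403404
The ground-station outage-present share is 0.126098 + 0.058768 = 0.184866.
Hence the posterior is 0.184866/0.403404 ≈ 0.458.

With the extra evidence:
Weight on ground-station outage=true, given the evidence: 0.967858×0.23 = 0.222607
Normalizer over all consistent configurations: 0.882694×0.77 + 0.967858×0.23 = 0.902281
P(ground-station outage | telemetry dropout, attitude-control fault) = 0.222607/0.902281 ≈ 0.247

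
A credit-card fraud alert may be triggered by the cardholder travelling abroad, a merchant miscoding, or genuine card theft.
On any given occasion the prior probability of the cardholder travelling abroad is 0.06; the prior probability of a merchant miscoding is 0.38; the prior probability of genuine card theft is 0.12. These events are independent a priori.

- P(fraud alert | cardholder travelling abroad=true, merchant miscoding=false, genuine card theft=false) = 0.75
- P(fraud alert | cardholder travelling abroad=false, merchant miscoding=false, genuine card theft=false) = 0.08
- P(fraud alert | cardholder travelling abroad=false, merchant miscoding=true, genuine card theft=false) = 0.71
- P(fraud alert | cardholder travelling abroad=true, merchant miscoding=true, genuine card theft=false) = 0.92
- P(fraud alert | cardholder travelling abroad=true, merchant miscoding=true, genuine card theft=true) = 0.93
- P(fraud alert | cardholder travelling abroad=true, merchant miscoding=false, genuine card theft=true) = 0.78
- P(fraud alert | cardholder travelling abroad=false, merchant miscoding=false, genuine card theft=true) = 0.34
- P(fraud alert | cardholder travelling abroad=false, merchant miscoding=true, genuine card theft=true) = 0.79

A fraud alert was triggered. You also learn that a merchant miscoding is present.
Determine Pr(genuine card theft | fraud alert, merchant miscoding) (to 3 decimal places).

Pr(genuine card theft | fraud alert, merchant miscoding) ≈ 0.131

P(fraud alert | merchant miscoding) = 0.71·0.94·0.88 + 0.79·0.94·0.12 + 0.92·0.06·0.88 + 0.93·0.06·0.12 = 0.587312 + 0.089112 + 0.048576 + 0.006696 = 0.731696
Restricting to configurations with genuine card theft present: 0.089112 + 0.006696 = 0.095808.
Hence the posterior is 0.095808/0.731696 ≈ 0.131.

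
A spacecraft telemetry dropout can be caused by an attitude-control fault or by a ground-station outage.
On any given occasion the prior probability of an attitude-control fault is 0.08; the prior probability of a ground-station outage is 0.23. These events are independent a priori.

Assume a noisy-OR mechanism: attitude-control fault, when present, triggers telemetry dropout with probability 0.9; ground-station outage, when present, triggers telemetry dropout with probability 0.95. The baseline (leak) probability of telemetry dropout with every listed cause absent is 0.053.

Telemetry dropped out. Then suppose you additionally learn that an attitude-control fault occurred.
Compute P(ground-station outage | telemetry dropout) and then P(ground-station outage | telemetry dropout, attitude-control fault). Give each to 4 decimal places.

Under noisy-OR, P(telemetry dropout | causes) = 1 − (1−0.053)·∏(1−qᵢ) over the active causes.
P(telemetry dropout) = 0.053×0.92×0.77 + 0.95265×0.92×0.23 + 0.9053×0.08×0.77 + 0.995265×0.08×0.23 = 0.037545 + 0.201581 + 0.055766 + 0.018313 = 0.313205
Of this, 0.219894 comes from 0.201581 + 0.018313 (the ground-station outage=true cases).
So P(ground-station outage | telemetry dropout) = 0.219894/0.313205 ≈ 0.7021.

Now condition on the additional information:
By total probability over both values of ground-station outage:
  P(telemetry dropout | attitude-control fault) = 0.9053×0.77 + 0.995265×0.23
        = 0.697081 + 0.228911 = 0.925992
The terms with ground-station outage present sum to 0.228911, so
  P(ground-station outage | telemetry dropout, attitude-control fault) = 0.228911 / 0.925992 ≈ 0.2472

P(ground-station outage | telemetry dropout) ≈ 0.7021; P(ground-station outage | telemetry dropout, attitude-control fault) ≈ 0.2472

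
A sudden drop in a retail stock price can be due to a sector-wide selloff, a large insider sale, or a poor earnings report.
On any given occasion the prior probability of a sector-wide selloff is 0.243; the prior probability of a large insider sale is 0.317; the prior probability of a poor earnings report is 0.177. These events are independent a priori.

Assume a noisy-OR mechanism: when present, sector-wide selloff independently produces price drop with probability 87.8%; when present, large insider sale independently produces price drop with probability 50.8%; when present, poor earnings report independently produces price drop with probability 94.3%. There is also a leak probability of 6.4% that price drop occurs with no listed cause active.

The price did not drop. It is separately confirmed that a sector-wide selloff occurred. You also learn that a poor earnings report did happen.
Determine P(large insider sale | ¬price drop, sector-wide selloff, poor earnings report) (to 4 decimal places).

P(large insider sale | ¬price drop, sector-wide selloff, poor earnings report) ≈ 0.1859

Under noisy-OR, P(price drop | causes) = 1 − (1−0.064)·∏(1−qᵢ) over the active causes.
Enumerate both values of large insider sale and weight by the priors:
  P(¬price drop | sector-wide selloff, poor earnings report) = 0.006509·0.683 + 0.003202·0.317
        = 0.004446 + 0.001015 = 0.005461
Configurations with large insider sale contribute 0.001015, so
  P(large insider sale | ¬price drop, sector-wide selloff, poor earnings report) = 0.001015 / 0.005461 ≈ 0.1859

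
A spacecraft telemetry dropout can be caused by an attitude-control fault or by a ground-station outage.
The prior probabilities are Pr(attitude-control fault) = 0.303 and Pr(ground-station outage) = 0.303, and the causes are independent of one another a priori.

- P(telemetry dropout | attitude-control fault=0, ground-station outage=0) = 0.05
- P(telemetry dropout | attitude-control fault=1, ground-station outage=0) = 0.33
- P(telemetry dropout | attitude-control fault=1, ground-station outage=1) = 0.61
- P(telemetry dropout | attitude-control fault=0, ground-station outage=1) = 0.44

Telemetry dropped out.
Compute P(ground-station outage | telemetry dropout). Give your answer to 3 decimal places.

P(ground-station outage | telemetry dropout) ≈ 0.613

By total probability over the 4 (attitude-control fault, ground-station outage) configurations:
  P(telemetry dropout) = 0.05*0.697*0.697 + 0.44*0.697*0.303 + 0.33*0.303*0.697 + 0.61*0.303*0.303
        = 0.024290 + 0.092924 + 0.069693 + 0.056003 = 0.242910
Configurations with ground-station outage contribute 0.148927, so
  P(ground-station outage | telemetry dropout) = 0.148927 / 0.242910 ≈ 0.613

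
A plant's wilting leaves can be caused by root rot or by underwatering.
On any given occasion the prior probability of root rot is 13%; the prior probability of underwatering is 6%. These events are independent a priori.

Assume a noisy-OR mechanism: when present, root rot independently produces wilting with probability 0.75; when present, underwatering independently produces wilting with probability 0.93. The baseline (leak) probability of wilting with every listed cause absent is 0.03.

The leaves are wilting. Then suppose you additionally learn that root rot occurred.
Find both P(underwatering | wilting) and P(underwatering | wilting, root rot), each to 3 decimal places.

P(underwatering | wilting) ≈ 0.325; P(underwatering | wilting, root rot) ≈ 0.076

Under noisy-OR, P(wilting | causes) = 1 − (1−0.03)·∏(1−qᵢ) over the active causes.
Enumerate the 4 (root rot, underwatering) configurations and weight by the priors:
  P(wilting) = 0.03*0.87*0.94 + 0.9321*0.87*0.06 + 0.7575*0.13*0.94 + 0.983025*0.13*0.06
        = 0.024534 + 0.048656 + 0.092566 + 0.007668 = 0.173424
Configurations with underwatering contribute 0.056324, so
  P(underwatering | wilting) = 0.056324 / 0.173424 ≈ 0.325

Now condition on the additional information:
Enumerate both values of underwatering and weight by the priors:
  P(wilting | root rot) = 0.7575*0.94 + 0.983025*0.06
        = 0.712050 + 0.058981 = 0.771031
Keeping only the underwatering-present terms gives 0.058981, so
  P(underwatering | wilting, root rot) = 0.058981 / 0.771031 ≈ 0.076
Conditioning on root rot lowers the posterior on underwatering: the classic explaining-away effect in a common-effect structure.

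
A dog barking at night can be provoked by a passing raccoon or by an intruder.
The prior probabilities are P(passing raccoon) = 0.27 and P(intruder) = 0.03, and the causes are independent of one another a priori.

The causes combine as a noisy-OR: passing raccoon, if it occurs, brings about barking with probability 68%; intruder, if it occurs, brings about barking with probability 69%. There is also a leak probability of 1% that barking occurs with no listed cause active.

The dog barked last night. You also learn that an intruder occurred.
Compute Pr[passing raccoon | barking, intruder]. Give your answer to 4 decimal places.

Under noisy-OR, P(barking | causes) = 1 − (1−0.01)·∏(1−qᵢ) over the active causes.
Numerator (weight on configurations with passing raccoon): 0.901792*0.27 = 0.243484
Denominator P(barking | intruder): 0.6931*0.73 + 0.901792*0.27 = 0.749447
Posterior = 0.243484 / 0.749447 ≈ 0.3249

Pr[passing raccoon | barking, intruder] ≈ 0.3249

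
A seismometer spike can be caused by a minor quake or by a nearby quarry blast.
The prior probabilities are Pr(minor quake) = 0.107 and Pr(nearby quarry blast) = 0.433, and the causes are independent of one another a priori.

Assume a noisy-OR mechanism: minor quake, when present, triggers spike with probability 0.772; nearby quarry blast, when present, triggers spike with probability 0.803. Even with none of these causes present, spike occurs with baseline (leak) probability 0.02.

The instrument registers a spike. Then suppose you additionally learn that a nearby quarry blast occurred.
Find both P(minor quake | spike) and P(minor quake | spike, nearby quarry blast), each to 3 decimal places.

P(minor quake | spike) ≈ 0.221; P(minor quake | spike, nearby quarry blast) ≈ 0.124

Under noisy-OR, P(spike | causes) = 1 − (1−0.02)·∏(1−qᵢ) over the active causes.
For the numerator, keep only minor quake=true terms: 0.047113 + 0.044292 = 0.091405
Denominator P(spike): 0.02×0.893×0.567 + 0.80694×0.893×0.433 + 0.77656×0.107×0.567 + 0.955982×0.107×0.433 = 0.413551
P(minor quake | spike) = 0.091405/0.413551 ≈ 0.221

Now also conditioning on nearby quarry blast=true:
P(spike | nearby quarry blast) = 0.80694×0.893 + 0.955982×0.107 = 0.720597 + 0.102290 = 0.822887
Of this, 0.102290 comes from 0.955982×0.107 (the minor quake=true cases).
Hence the posterior is 0.102290/0.822887 ≈ 0.124.
This is intercausal reasoning (explaining away): once nearby quarry blast accounts for the spike, minor quake becomes less likely.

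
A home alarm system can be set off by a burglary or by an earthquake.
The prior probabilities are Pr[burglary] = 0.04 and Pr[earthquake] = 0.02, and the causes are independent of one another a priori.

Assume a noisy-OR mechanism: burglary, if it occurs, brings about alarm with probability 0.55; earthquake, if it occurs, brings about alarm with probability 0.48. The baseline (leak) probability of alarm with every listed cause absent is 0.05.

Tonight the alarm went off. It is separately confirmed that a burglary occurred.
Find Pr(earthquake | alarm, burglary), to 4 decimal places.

Under noisy-OR, P(alarm | causes) = 1 − (1−0.05)·∏(1−qᵢ) over the active causes.
P(alarm | burglary) = 0.5725*0.98 + 0.7777*0.02 = 0.561050 + 0.015554 = 0.576604
Of this, 0.015554 comes from 0.7777*0.02 (the earthquake=true cases).
So P(earthquake | alarm, burglary) = 0.015554/0.576604 ≈ 0.0270.

Pr(earthquake | alarm, burglary) ≈ 0.0270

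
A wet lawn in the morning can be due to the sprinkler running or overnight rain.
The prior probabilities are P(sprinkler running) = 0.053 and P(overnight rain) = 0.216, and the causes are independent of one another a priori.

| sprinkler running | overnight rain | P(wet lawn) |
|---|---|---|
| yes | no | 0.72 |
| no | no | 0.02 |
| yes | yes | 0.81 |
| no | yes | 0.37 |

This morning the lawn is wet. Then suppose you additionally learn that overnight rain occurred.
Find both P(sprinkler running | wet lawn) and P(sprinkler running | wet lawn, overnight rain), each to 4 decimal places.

Sum P(wet lawn|·) weighted by the priors over the 4 (sprinkler running, overnight rain) configurations:
  P(wet lawn) = 0.02×0.947×0.784 + 0.37×0.947×0.216 + 0.72×0.053×0.784 + 0.81×0.053×0.216
        = 0.014849 + 0.075684 + 0.029917 + 0.009273 = 0.129723
Keeping only the sprinkler running-present terms gives 0.039190, so
  P(sprinkler running | wet lawn) = 0.039190 / 0.129723 ≈ 0.3021

Now also conditioning on overnight rain=true:
Numerator (weight on configurations with sprinkler running): 0.81·0.053 = 0.042930
The normalizing constant is 0.37·0.947 + 0.81·0.053 = 0.393320
P(sprinkler running | wet lawn, overnight rain) = 0.042930/0.393320 ≈ 0.1091
This is intercausal reasoning (explaining away): once overnight rain accounts for the wet lawn, sprinkler running becomes less likely.

P(sprinkler running | wet lawn) ≈ 0.3021; P(sprinkler running | wet lawn, overnight rain) ≈ 0.1091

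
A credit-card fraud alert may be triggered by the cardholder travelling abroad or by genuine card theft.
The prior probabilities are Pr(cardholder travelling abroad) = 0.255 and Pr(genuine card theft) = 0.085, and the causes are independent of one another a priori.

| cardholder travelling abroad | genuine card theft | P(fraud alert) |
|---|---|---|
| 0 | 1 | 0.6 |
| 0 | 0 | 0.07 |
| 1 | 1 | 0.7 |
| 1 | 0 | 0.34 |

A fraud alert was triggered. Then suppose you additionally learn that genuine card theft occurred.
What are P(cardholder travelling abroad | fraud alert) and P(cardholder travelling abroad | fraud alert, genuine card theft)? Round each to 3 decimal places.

Numerator (weight on configurations with cardholder travelling abroad): 0.079331 + 0.015173 = 0.094504
Normalizer over all consistent configurations: 0.07·0.745·0.915 + 0.6·0.745·0.085 + 0.34·0.255·0.915 + 0.7·0.255·0.085 = 0.180216
Posterior = 0.094504 / 0.180216 ≈ 0.524

With the extra evidence:
Sum P(fraud alert|·) weighted by the priors over both values of cardholder travelling abroad:
  P(fraud alert | genuine card theft) = 0.6×0.745 + 0.7×0.255
        = 0.447000 + 0.178500 = 0.625500
The terms with cardholder travelling abroad present sum to 0.178500, so
  P(cardholder travelling abroad | fraud alert, genuine card theft) = 0.178500 / 0.625500 ≈ 0.285
This is intercausal reasoning (explaining away): once genuine card theft accounts for the fraud alert, cardholder travelling abroad becomes less likely.

P(cardholder travelling abroad | fraud alert) ≈ 0.524; P(cardholder travelling abroad | fraud alert, genuine card theft) ≈ 0.285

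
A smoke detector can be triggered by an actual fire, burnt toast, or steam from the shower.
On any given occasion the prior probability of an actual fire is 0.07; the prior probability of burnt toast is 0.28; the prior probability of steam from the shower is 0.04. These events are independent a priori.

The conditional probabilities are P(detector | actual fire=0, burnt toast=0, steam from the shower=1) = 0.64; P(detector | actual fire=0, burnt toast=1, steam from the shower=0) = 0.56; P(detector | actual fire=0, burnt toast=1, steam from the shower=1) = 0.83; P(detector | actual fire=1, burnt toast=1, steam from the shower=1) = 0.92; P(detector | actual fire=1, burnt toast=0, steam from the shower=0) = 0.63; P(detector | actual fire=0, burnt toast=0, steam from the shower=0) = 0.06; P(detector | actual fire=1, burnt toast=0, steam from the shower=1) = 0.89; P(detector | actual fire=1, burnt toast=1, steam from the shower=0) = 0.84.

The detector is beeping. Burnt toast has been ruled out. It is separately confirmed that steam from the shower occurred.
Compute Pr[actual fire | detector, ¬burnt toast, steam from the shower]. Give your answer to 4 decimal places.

Pr[actual fire | detector, ¬burnt toast, steam from the shower] ≈ 0.0948

P(detector | ¬burnt toast, steam from the shower) = 0.64×0.93 + 0.89×0.07 = 0.595200 + 0.062300 = 0.657500
Restricting to configurations with actual fire present: 0.89×0.07 = 0.062300.
Hence the posterior is 0.062300/0.657500 ≈ 0.0948.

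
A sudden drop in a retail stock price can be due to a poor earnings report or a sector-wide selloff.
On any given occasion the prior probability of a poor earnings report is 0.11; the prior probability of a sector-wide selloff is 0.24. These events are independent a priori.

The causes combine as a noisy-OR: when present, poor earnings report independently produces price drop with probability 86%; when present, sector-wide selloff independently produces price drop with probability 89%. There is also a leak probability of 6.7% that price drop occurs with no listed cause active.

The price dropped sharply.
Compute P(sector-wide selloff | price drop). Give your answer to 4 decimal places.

P(sector-wide selloff | price drop) ≈ 0.6485

Under noisy-OR, P(price drop | causes) = 1 − (1−0.067)·∏(1−qᵢ) over the active causes.
Numerator (weight on configurations with sector-wide selloff): 0.191678 + 0.026021 = 0.217699
The normalizing constant is 0.067×0.89×0.76 + 0.89737×0.89×0.24 + 0.86938×0.11×0.76 + 0.985632×0.11×0.24 = 0.335698
Posterior = 0.217699 / 0.335698 ≈ 0.6485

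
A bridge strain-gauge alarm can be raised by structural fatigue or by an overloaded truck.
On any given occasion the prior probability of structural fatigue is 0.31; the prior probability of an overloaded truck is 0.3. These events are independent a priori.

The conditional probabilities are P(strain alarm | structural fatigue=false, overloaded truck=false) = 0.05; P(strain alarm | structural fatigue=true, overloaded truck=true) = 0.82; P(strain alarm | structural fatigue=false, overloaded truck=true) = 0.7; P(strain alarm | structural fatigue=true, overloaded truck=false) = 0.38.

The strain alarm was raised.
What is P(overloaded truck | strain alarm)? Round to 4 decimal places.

By total probability over the 4 (structural fatigue, overloaded truck) configurations:
  P(strain alarm) = 0.05*0.69*0.7 + 0.7*0.69*0.3 + 0.38*0.31*0.7 + 0.82*0.31*0.3
        = 0.024150 + 0.144900 + 0.082460 + 0.076260 = 0.327770
The terms with overloaded truck present sum to 0.221160, so
  P(overloaded truck | strain alarm) = 0.221160 / 0.327770 ≈ 0.6747

P(overloaded truck | strain alarm) ≈ 0.6747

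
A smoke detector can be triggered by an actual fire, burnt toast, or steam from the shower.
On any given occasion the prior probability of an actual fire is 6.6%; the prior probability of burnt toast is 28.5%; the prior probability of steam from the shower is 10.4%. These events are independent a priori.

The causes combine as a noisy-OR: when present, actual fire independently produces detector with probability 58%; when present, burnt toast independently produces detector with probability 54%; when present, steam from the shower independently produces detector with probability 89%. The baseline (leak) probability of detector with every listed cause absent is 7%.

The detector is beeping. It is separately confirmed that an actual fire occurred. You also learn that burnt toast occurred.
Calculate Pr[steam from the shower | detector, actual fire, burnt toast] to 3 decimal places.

Under noisy-OR, P(detector | causes) = 1 − (1−0.07)·∏(1−qᵢ) over the active causes.
Sum P(detector|·) weighted by the priors over both values of steam from the shower:
  P(detector | actual fire, burnt toast) = 0.820324×0.896 + 0.980236×0.104
        = 0.735010 + 0.101945 = 0.836955
Keeping only the steam from the shower-present terms gives 0.101945, so
  P(steam from the shower | detector, actual fire, burnt toast) = 0.101945 / 0.836955 ≈ 0.122

Pr[steam from the shower | detector, actual fire, burnt toast] ≈ 0.122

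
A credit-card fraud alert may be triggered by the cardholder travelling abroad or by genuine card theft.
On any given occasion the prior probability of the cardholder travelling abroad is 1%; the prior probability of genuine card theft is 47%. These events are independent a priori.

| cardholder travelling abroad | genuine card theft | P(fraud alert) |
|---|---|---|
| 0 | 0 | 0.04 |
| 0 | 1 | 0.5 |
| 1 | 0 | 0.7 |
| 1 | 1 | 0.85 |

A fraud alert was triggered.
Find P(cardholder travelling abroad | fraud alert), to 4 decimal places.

P(cardholder travelling abroad | fraud alert) ≈ 0.0295

By total probability over the 4 (cardholder travelling abroad, genuine card theft) configurations:
  P(fraud alert) = 0.04*0.99*0.53 + 0.5*0.99*0.47 + 0.7*0.01*0.53 + 0.85*0.01*0.47
        = 0.020988 + 0.232650 + 0.003710 + 0.003995 = 0.261343
Keeping only the cardholder travelling abroad-present terms gives 0.007705, so
  P(cardholder travelling abroad | fraud alert) = 0.007705 / 0.261343 ≈ 0.0295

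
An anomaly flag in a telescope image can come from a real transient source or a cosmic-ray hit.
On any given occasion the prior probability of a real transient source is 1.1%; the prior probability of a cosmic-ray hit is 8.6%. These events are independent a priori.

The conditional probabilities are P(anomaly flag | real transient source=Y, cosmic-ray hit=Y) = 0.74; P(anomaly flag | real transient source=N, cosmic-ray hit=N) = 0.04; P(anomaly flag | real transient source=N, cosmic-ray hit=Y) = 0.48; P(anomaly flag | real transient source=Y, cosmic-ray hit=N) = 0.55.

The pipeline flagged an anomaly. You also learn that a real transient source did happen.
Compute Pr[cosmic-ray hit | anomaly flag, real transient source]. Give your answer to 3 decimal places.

Numerator (weight on configurations with cosmic-ray hit): 0.74×0.086 = 0.063640
The normalizing constant is 0.55×0.914 + 0.74×0.086 = 0.566340
P(cosmic-ray hit | anomaly flag, real transient source) = 0.063640/0.566340 ≈ 0.112

Pr[cosmic-ray hit | anomaly flag, real transient source] ≈ 0.112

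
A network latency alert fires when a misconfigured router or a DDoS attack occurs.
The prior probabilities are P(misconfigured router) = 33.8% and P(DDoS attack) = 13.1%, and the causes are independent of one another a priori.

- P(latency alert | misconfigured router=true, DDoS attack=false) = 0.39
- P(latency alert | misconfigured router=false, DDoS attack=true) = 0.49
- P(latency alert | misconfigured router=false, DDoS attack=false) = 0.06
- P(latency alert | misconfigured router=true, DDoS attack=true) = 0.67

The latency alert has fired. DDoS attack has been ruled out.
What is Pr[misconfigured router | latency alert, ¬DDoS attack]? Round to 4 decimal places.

Pr[misconfigured router | latency alert, ¬DDoS attack] ≈ 0.7685

P(latency alert | ¬DDoS attack) = 0.06·0.662 + 0.39·0.338 = 0.039720 + 0.131820 = 0.171540
Restricting to configurations with misconfigured router present: 0.39·0.338 = 0.131820.
So P(misconfigured router | latency alert, ¬DDoS attack) = 0.131820/0.171540 ≈ 0.7685.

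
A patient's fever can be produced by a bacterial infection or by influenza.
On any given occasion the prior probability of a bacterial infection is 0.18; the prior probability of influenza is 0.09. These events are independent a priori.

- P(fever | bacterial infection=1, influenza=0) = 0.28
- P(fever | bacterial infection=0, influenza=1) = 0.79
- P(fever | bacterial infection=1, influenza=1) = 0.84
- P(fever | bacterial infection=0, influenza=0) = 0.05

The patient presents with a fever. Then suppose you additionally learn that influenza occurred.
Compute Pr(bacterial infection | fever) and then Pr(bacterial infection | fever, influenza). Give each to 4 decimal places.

Pr(bacterial infection | fever) ≈ 0.3835; Pr(bacterial infection | fever, influenza) ≈ 0.1892

Sum P(fever|·) weighted by the priors over the 4 (bacterial infection, influenza) configurations:
  P(fever) = 0.05*0.82*0.91 + 0.79*0.82*0.09 + 0.28*0.18*0.91 + 0.84*0.18*0.09
        = 0.037310 + 0.058302 + 0.045864 + 0.013608 = 0.155084
Configurations with bacterial infection contribute 0.059472, so
  P(bacterial infection | fever) = 0.059472 / 0.155084 ≈ 0.3835

Now also conditioning on influenza=true:
P(fever | influenza) = 0.79·0.82 + 0.84·0.18 = 0.647800 + 0.151200 = 0.799000
Of this, 0.151200 comes from 0.84·0.18 (the bacterial infection=true cases).
So P(bacterial infection | fever, influenza) = 0.151200/0.799000 ≈ 0.1892.
The drop from 0.3835 to 0.1892 is the explaining-away (discounting) effect.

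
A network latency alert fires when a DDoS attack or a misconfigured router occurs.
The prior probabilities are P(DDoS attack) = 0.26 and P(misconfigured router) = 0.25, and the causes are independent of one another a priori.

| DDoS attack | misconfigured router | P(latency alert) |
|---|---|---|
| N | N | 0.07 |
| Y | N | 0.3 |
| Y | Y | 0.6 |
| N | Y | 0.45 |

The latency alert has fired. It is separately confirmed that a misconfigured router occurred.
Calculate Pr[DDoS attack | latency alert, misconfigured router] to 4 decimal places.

P(latency alert | misconfigured router) = 0.45*0.74 + 0.6*0.26 = 0.333000 + 0.156000 = 0.489000
Of this, 0.156000 comes from 0.6*0.26 (the DDoS attack=true cases).
Hence the posterior is 0.156000/0.489000 ≈ 0.3190.

Pr[DDoS attack | latency alert, misconfigured router] ≈ 0.3190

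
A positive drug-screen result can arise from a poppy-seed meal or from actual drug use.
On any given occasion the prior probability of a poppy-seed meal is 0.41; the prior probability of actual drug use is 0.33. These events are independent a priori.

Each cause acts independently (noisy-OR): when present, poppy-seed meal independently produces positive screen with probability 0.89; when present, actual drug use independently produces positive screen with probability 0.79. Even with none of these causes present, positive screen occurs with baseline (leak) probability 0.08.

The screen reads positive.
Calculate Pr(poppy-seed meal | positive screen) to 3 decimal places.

Pr(poppy-seed meal | positive screen) ≈ 0.668

Under noisy-OR, P(positive screen | causes) = 1 − (1−0.08)·∏(1−qᵢ) over the active causes.
By total probability over the 4 (poppy-seed meal, actual drug use) configurations:
  P(positive screen) = 0.08×0.59×0.67 + 0.8068×0.59×0.33 + 0.8988×0.41×0.67 + 0.978748×0.41×0.33
        = 0.031624 + 0.157084 + 0.246900 + 0.132425 = 0.568033
Keeping only the poppy-seed meal-present terms gives 0.379325, so
  P(poppy-seed meal | positive screen) = 0.379325 / 0.568033 ≈ 0.668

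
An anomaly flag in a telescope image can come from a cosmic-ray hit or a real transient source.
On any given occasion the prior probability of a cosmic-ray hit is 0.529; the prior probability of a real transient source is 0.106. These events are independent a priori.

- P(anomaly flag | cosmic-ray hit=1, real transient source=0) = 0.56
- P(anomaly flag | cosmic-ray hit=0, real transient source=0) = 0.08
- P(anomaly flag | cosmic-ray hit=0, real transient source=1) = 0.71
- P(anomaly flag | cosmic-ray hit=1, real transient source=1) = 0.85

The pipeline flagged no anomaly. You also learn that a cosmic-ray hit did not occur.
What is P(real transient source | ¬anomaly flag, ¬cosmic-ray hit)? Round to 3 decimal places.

P(real transient source | ¬anomaly flag, ¬cosmic-ray hit) ≈ 0.036

By total probability over both values of real transient source:
  P(¬anomaly flag | ¬cosmic-ray hit) = 0.92*0.894 + 0.29*0.106
        = 0.822480 + 0.030740 = 0.853220
Configurations with real transient source contribute 0.030740, so
  P(real transient source | ¬anomaly flag, ¬cosmic-ray hit) = 0.030740 / 0.853220 ≈ 0.036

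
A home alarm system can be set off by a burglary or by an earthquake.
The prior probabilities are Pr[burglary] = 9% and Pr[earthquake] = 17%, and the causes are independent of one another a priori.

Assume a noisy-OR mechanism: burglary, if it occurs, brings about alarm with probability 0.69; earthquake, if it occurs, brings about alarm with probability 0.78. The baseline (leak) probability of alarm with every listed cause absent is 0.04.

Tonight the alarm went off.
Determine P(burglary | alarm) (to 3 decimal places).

Under noisy-OR, P(alarm | causes) = 1 − (1−0.04)·∏(1−qᵢ) over the active causes.
For the numerator, keep only burglary=true terms: 0.052469 + 0.014298 = 0.066767
The normalizing constant is 0.04×0.91×0.83 + 0.7888×0.91×0.17 + 0.7024×0.09×0.83 + 0.934528×0.09×0.17 = 0.219006
P(burglary | alarm) = 0.066767/0.219006 ≈ 0.305

P(burglary | alarm) ≈ 0.305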